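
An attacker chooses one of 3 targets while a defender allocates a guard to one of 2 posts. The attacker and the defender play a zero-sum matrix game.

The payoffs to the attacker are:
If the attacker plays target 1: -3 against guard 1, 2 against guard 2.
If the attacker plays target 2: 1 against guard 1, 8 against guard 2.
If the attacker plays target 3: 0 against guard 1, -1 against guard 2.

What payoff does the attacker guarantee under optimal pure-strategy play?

Row minima: -3, 1, -1 → the attacker's maximin is 1.
Column maxima: 1, 8 → the defender's minimax is 1.
They coincide at (target 2, guard 1), so the value is 1.

1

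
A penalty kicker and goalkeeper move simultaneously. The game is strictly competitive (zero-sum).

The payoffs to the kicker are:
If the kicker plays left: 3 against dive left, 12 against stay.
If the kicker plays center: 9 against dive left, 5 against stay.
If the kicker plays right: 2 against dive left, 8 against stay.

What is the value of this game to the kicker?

93/13

Row right is strictly dominated by row left, so the kicker never plays it.
The remaining 2×2 game on (left, center) × (dive left, stay) has no saddle point. Let the kicker play left with probability p; indifference gives 3p + 9(1−p) = 12p + 5(1−p), so p = 4/13.
Similarly the goalkeeper's optimal q on dive left is 7/13, and the value is 3·(7/13) + (12)·(6/13) = 93/13.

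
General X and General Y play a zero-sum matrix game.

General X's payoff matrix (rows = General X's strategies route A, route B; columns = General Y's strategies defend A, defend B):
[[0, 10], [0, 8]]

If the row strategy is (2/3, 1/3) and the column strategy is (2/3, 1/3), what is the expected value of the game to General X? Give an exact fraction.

Against (2/3, 1/3), each row's expected payoff is route A: 10/3; route B: 8/3.
Taking the (2/3, 1/3)-weighted average: (2/3)·(10/3) + (1/3)·(8/3) = 28/9.

28/9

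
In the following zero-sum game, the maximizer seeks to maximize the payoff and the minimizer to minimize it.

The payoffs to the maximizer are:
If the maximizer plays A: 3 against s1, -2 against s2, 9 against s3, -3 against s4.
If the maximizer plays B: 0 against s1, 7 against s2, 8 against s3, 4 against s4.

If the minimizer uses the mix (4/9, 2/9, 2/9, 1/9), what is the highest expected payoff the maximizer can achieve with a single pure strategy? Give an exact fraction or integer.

A: (3)·(4/9) + (-2)·(2/9) + (9)·(2/9) + (-3)·(1/9) = 23/9.
B: (0)·(4/9) + (7)·(2/9) + (8)·(2/9) + (4)·(1/9) = 34/9.
The best pure response is B with expected payoff 34/9.

34/9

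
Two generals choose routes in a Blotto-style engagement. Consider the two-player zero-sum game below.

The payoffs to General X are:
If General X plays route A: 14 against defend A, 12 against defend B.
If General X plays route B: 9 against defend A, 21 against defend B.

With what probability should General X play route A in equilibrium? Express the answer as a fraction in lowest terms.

Row minima are 12 and 9, so General X's maximin is 12; column maxima are 14 and 21, so General Y's minimax is 14. These differ, so the equilibrium is in mixed strategies.
Let General X play route A with probability p. General Y is indifferent when 14p + 9(1−p) = 12p + 21(1−p), giving p = 6/7.

6/7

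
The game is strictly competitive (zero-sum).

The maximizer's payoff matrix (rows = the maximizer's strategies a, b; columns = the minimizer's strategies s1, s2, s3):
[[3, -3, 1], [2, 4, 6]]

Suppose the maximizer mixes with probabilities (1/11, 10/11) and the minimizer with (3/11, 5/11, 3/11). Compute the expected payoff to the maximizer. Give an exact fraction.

437/121

Against (3/11, 5/11, 3/11), each row's expected payoff is a: -3/11; b: 4.
Taking the (1/11, 10/11)-weighted average: (1/11)·(-3/11) + (10/11)·(4) = 437/121.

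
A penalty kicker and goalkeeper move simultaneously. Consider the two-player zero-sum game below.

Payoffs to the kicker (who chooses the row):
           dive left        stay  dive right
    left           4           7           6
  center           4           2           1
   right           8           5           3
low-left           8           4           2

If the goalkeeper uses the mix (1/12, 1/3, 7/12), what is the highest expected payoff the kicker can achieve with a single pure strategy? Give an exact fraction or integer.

left: (4)·(1/12) + (7)·(1/3) + (6)·(7/12) = 37/6.
center: (4)·(1/12) + (2)·(1/3) + (1)·(7/12) = 19/12.
right: (8)·(1/12) + (5)·(1/3) + (3)·(7/12) = 49/12.
low-left: (8)·(1/12) + (4)·(1/3) + (2)·(7/12) = 19/6.
The best pure response is left with expected payoff 37/6.

37/6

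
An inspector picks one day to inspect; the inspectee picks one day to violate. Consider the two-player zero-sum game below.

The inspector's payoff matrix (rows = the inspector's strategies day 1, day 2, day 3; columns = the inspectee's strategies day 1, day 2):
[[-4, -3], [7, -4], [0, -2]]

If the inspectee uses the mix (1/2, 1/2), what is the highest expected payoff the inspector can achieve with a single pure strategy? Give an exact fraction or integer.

day 1: (-4)·(1/2) + (-3)·(1/2) = -7/2.
day 2: (7)·(1/2) + (-4)·(1/2) = 3/2.
day 3: (0)·(1/2) + (-2)·(1/2) = -1.
The best pure response is day 2 with expected payoff 3/2.

3/2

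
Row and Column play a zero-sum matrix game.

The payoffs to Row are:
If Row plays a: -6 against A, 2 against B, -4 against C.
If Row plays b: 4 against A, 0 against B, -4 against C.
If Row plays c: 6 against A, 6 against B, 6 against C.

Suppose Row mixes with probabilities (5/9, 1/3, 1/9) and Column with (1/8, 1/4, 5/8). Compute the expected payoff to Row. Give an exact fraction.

-55/36

Against (1/8, 1/4, 5/8), each row's expected payoff is a: -11/4; b: -2; c: 6.
Taking the (5/9, 1/3, 1/9)-weighted average: (5/9)·(-11/4) + (1/3)·(-2) + (1/9)·(6) = -55/36.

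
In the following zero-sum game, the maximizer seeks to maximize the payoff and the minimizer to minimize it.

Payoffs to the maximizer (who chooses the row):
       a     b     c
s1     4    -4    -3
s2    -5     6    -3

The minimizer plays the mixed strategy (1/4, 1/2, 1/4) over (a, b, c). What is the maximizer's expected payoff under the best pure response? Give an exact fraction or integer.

s1: (4)·(1/4) + (-4)·(1/2) + (-3)·(1/4) = -7/4.
s2: (-5)·(1/4) + (6)·(1/2) + (-3)·(1/4) = 1.
The best pure response is s2 with expected payoff 1.

1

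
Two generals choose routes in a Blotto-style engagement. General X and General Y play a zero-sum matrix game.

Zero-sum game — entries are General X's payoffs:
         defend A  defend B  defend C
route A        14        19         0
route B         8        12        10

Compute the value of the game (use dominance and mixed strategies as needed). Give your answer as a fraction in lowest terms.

35/4

Column defend B is strictly dominated by defend A for General Y (it gives General X more in every row).
The remaining 2×2 game on (route A, route B) × (defend A, defend C) has no saddle point. Let General X play route A with probability p; indifference gives 14p + 8(1−p) = 10(1−p), so p = 1/8.
Similarly General Y's optimal q on defend A is 5/8, and the value is 14·(5/8) + (0)·(3/8) = 35/4.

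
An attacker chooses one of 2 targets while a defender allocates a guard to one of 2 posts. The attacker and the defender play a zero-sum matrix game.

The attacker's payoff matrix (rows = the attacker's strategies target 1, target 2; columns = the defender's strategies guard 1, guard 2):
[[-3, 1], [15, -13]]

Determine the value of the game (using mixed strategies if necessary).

-3/4

Row minima are -3 and -13, so the attacker's maximin is -3; column maxima are 15 and 1, so the defender's minimax is 1. These differ, so the equilibrium is in mixed strategies.
Let the attacker play target 1 with probability p. The defender is indifferent when −3p + 15(1−p) = p − 13(1−p), giving p = 7/8.
Let the defender play guard 1 with probability q. The attacker is indifferent when −3q + (1−q) = 15q − 13(1−q), giving q = 7/16.
The value is -3·(7/16) + (1)·(9/16) = -3/4.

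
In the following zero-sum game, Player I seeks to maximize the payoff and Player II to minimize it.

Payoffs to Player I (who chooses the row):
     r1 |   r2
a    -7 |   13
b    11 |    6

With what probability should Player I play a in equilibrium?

Row minima are -7 and 6, so Player I's maximin is 6; column maxima are 11 and 13, so Player II's minimax is 11. These differ, so the equilibrium is in mixed strategies.
Let Player I play a with probability p. Player II is indifferent when −7p + 11(1−p) = 13p + 6(1−p), giving p = 1/5.

1/5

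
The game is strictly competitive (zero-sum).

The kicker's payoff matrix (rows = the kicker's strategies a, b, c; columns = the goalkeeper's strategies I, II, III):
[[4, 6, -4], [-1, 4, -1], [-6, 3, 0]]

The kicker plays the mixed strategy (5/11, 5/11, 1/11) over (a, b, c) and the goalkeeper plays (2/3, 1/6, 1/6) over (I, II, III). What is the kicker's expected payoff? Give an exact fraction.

Against (2/3, 1/6, 1/6), each row's expected payoff is a: 3; b: -1/6; c: -7/2.
Taking the (5/11, 5/11, 1/11)-weighted average: (5/11)·(3) + (5/11)·(-1/6) + (1/11)·(-7/2) = 32/33.

32/33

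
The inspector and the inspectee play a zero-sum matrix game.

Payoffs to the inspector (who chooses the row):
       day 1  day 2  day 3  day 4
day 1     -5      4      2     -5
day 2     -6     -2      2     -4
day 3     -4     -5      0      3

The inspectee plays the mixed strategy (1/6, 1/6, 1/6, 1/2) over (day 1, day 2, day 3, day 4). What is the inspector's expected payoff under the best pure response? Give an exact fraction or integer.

0

day 1: (-5)·(1/6) + (4)·(1/6) + (2)·(1/6) + (-5)·(1/2) = -7/3.
day 2: (-6)·(1/6) + (-2)·(1/6) + (2)·(1/6) + (-4)·(1/2) = -3.
day 3: (-4)·(1/6) + (-5)·(1/6) + (0)·(1/6) + (3)·(1/2) = 0.
The best pure response is day 3 with expected payoff 0.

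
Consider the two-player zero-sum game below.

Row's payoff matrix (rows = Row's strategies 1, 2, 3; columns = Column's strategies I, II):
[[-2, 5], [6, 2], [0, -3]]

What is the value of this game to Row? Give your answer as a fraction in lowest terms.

34/11

Row 3 is strictly dominated by row 2, so Row never plays it.
The remaining 2×2 game on (1, 2) × (I, II) has no saddle point. Let Row play 1 with probability p; indifference gives −2p + 6(1−p) = 5p + 2(1−p), so p = 4/11.
Similarly Column's optimal q on I is 3/11, and the value is -2·(3/11) + (5)·(8/11) = 34/11.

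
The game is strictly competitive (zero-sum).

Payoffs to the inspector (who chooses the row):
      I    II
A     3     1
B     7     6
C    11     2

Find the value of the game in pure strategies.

6

Row minima: 1, 6, 2 → the inspector's maximin is 6.
Column maxima: 11, 6 → the inspectee's minimax is 6.
They coincide at (B, II), so the value is 6.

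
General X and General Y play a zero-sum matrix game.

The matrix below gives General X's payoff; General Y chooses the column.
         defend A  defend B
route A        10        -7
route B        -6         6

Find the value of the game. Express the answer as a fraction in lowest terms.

Row minima are -7 and -6, so General X's maximin is -6; column maxima are 10 and 6, so General Y's minimax is 6. These differ, so the equilibrium is in mixed strategies.
Let General X play route A with probability p. General Y is indifferent when 10p − 6(1−p) = −7p + 6(1−p), giving p = 12/29.
Let General Y play defend A with probability q. General X is indifferent when 10q − 7(1−q) = −6q + 6(1−q), giving q = 13/29.
The value is 10·(13/29) + (-7)·(16/29) = 18/29.

18/29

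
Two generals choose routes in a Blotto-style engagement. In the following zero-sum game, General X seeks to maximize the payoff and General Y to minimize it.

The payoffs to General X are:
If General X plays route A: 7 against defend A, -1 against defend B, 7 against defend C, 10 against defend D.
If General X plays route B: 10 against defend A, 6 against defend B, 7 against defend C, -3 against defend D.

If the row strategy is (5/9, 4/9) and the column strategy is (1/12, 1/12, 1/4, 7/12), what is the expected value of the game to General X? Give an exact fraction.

61/12

Against (1/12, 1/12, 1/4, 7/12), each row's expected payoff is route A: 97/12; route B: 4/3.
Taking the (5/9, 4/9)-weighted average: (5/9)·(97/12) + (4/9)·(4/3) = 61/12.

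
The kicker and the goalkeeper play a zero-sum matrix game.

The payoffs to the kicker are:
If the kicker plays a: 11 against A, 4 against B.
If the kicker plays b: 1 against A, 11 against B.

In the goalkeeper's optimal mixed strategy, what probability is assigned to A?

Row minima are 4 and 1, so the kicker's maximin is 4; column maxima are 11 and 11, so the goalkeeper's minimax is 11. These differ, so the equilibrium is in mixed strategies.
Let the goalkeeper play A with probability q. The kicker is indifferent when 11q + 4(1−q) = q + 11(1−q), giving q = 7/17.

7/17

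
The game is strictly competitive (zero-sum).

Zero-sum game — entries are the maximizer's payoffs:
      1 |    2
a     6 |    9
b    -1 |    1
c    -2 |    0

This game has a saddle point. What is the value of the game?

6

Row minima: 6, -1, -2 → the maximizer's maximin is 6.
Column maxima: 6, 9 → the minimizer's minimax is 6.
They coincide at (a, 1), so the value is 6.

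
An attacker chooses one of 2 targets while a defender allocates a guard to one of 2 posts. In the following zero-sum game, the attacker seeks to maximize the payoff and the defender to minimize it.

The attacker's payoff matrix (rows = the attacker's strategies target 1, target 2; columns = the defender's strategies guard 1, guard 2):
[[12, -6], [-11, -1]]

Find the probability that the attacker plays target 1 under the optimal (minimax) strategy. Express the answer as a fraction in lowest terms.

Row minima are -6 and -11, so the attacker's maximin is -6; column maxima are 12 and -1, so the defender's minimax is -1. These differ, so the equilibrium is in mixed strategies.
Let the attacker play target 1 with probability p. The defender is indifferent when 12p − 11(1−p) = −6p − (1−p), giving p = 5/14.

5/14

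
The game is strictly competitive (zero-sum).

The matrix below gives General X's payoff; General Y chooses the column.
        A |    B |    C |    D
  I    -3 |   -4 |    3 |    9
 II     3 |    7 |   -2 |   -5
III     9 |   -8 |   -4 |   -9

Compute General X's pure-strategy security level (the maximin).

-4

The worst-case payoff for each row is I: -4, II: -5, III: -9.
The best of these is -4.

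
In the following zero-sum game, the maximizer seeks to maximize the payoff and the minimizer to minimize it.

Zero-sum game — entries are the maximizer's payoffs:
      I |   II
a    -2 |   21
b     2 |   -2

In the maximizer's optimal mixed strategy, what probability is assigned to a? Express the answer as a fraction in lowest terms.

Row minima are -2 and -2, so the maximizer's maximin is -2; column maxima are 2 and 21, so the minimizer's minimax is 2. These differ, so the equilibrium is in mixed strategies.
Let the maximizer play a with probability p. The minimizer is indifferent when −2p + 2(1−p) = 21p − 2(1−p), giving p = 4/27.

4/27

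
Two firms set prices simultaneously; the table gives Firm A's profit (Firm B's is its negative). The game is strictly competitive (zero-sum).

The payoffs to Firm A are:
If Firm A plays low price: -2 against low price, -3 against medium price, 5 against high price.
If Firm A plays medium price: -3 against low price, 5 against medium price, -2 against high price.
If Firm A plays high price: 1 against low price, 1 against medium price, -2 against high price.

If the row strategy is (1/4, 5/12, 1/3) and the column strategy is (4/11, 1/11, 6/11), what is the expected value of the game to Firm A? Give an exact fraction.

Against (4/11, 1/11, 6/11), each row's expected payoff is low price: 19/11; medium price: -19/11; high price: -7/11.
Taking the (1/4, 5/12, 1/3)-weighted average: (1/4)·(19/11) + (5/12)·(-19/11) + (1/3)·(-7/11) = -1/2.

-1/2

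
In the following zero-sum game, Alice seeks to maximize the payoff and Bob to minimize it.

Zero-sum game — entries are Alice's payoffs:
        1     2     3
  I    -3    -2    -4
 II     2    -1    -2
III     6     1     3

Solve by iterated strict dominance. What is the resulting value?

1

Column 1 is strictly dominated by 3 for Bob (-4<-3, -2<2, 3<6); eliminate 1.
Row I is strictly dominated by row II (-1>-2, -2>-4); eliminate I.
Row II is strictly dominated by row III (1>-1, 3>-2); eliminate II.
Column 3 is strictly dominated by 2 for Bob (1<3); eliminate 3.
Only (III, 2) remains, with payoff 1.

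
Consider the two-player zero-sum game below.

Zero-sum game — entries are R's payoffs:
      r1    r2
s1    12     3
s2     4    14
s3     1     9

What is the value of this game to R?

156/19

Row s3 is strictly dominated by row s2, so R never plays it.
The remaining 2×2 game on (s1, s2) × (r1, r2) has no saddle point. Let R play s1 with probability p; indifference gives 12p + 4(1−p) = 3p + 14(1−p), so p = 10/19.
Similarly C's optimal q on r1 is 11/19, and the value is 12·(11/19) + (3)·(8/19) = 156/19.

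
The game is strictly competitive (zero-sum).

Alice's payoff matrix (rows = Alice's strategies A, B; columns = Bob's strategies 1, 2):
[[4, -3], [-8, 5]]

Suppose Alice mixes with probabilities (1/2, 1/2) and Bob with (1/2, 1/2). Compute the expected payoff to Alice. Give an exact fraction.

-1/2

Against (1/2, 1/2), each row's expected payoff is A: 1/2; B: -3/2.
Taking the (1/2, 1/2)-weighted average: (1/2)·(1/2) + (1/2)·(-3/2) = -1/2.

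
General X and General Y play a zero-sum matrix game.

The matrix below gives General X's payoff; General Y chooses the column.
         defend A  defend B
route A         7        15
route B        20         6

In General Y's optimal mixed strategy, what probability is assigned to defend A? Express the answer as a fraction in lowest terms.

Row minima are 7 and 6, so General X's maximin is 7; column maxima are 20 and 15, so General Y's minimax is 15. These differ, so the equilibrium is in mixed strategies.
Let General Y play defend A with probability q. General X is indifferent when 7q + 15(1−q) = 20q + 6(1−q), giving q = 9/22.

9/22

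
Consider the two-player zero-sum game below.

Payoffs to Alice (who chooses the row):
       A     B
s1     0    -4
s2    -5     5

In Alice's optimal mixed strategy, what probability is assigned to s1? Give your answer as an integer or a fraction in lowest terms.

Row minima are -4 and -5, so Alice's maximin is -4; column maxima are 0 and 5, so Bob's minimax is 0. These differ, so the equilibrium is in mixed strategies.
Let Alice play s1 with probability p. Bob is indifferent when −5(1−p) = −4p + 5(1−p), giving p = 5/7.

5/7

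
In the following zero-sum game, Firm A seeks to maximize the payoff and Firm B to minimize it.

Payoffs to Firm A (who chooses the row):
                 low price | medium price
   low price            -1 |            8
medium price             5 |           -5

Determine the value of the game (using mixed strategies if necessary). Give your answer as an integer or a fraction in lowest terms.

35/19

Row minima are -1 and -5, so Firm A's maximin is -1; column maxima are 5 and 8, so Firm B's minimax is 5. These differ, so the equilibrium is in mixed strategies.
Let Firm A play low price with probability p. Firm B is indifferent when −p + 5(1−p) = 8p − 5(1−p), giving p = 10/19.
Let Firm B play low price with probability q. Firm A is indifferent when −q + 8(1−q) = 5q − 5(1−q), giving q = 13/19.
The value is -1·(13/19) + (8)·(6/19) = 35/19.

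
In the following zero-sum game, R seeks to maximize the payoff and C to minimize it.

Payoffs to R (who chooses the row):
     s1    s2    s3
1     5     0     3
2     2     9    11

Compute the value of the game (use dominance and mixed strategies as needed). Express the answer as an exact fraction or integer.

15/4

Column s3 is strictly dominated by s2 for C (it gives R more in every row).
The remaining 2×2 game on (1, 2) × (s1, s2) has no saddle point. Let R play 1 with probability p; indifference gives 5p + 2(1−p) = 9(1−p), so p = 7/12.
Similarly C's optimal q on s1 is 3/4, and the value is 5·(3/4) + (0)·(1/4) = 15/4.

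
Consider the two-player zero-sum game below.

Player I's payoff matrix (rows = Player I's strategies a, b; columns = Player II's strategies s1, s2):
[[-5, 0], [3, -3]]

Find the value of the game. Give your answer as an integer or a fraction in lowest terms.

-15/11

Row minima are -5 and -3, so Player I's maximin is -3; column maxima are 3 and 0, so Player II's minimax is 0. These differ, so the equilibrium is in mixed strategies.
Let Player I play a with probability p. Player II is indifferent when −5p + 3(1−p) = −3(1−p), giving p = 6/11.
Let Player II play s1 with probability q. Player I is indifferent when −5q = 3q − 3(1−q), giving q = 3/11.
The value is -5·(3/11) + (0)·(8/11) = -15/11.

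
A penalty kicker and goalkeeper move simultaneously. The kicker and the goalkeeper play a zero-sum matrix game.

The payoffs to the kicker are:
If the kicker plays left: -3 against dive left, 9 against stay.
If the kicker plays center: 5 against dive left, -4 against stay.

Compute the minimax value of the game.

11/7

Row minima are -3 and -4, so the kicker's maximin is -3; column maxima are 5 and 9, so the goalkeeper's minimax is 5. These differ, so the equilibrium is in mixed strategies.
Let the kicker play left with probability p. The goalkeeper is indifferent when −3p + 5(1−p) = 9p − 4(1−p), giving p = 3/7.
Let the goalkeeper play dive left with probability q. The kicker is indifferent when −3q + 9(1−q) = 5q − 4(1−q), giving q = 13/21.
The value is -3·(13/21) + (9)·(8/21) = 11/7.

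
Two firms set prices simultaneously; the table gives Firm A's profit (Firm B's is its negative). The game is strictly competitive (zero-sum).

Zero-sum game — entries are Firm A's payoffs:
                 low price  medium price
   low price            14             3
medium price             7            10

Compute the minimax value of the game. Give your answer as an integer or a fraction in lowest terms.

Row minima are 3 and 7, so Firm A's maximin is 7; column maxima are 14 and 10, so Firm B's minimax is 10. These differ, so the equilibrium is in mixed strategies.
Let Firm A play low price with probability p. Firm B is indifferent when 14p + 7(1−p) = 3p + 10(1−p), giving p = 3/14.
Let Firm B play low price with probability q. Firm A is indifferent when 14q + 3(1−q) = 7q + 10(1−q), giving q = 1/2.
The value is 14·(1/2) + (3)·(1/2) = 17/2.

17/2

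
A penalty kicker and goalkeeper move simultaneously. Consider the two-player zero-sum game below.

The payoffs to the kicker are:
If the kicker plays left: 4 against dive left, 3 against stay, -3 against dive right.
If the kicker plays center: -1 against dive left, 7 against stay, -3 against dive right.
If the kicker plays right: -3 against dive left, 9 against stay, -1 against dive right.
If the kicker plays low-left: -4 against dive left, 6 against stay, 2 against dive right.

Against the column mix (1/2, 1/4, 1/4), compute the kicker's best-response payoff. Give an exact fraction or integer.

left: (4)·(1/2) + (3)·(1/4) + (-3)·(1/4) = 2.
center: (-1)·(1/2) + (7)·(1/4) + (-3)·(1/4) = 1/2.
right: (-3)·(1/2) + (9)·(1/4) + (-1)·(1/4) = 1/2.
low-left: (-4)·(1/2) + (6)·(1/4) + (2)·(1/4) = 0.
The best pure response is left with expected payoff 2.

2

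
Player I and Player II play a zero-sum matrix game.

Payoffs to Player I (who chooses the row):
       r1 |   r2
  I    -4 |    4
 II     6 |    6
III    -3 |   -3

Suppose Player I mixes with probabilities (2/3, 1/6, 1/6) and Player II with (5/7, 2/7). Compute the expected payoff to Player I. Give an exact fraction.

Against (5/7, 2/7), each row's expected payoff is I: -12/7; II: 6; III: -3.
Taking the (2/3, 1/6, 1/6)-weighted average: (2/3)·(-12/7) + (1/6)·(6) + (1/6)·(-3) = -9/14.

-9/14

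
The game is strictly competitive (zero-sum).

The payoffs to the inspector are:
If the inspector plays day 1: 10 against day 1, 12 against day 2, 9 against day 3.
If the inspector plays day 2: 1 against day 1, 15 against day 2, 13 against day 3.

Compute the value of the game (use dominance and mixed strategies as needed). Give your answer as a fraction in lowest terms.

Column day 2 is strictly dominated by day 3 for the inspectee (it gives the inspector more in every row).
The remaining 2×2 game on (day 1, day 2) × (day 1, day 3) has no saddle point. Let the inspector play day 1 with probability p; indifference gives 10p + (1−p) = 9p + 13(1−p), so p = 12/13.
Similarly the inspectee's optimal q on day 1 is 4/13, and the value is 10·(4/13) + (9)·(9/13) = 121/13.

121/13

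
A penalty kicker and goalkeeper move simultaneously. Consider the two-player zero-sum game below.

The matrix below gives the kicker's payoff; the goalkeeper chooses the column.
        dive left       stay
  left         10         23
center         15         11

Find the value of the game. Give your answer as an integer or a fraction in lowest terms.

235/17

Row minima are 10 and 11, so the kicker's maximin is 11; column maxima are 15 and 23, so the goalkeeper's minimax is 15. These differ, so the equilibrium is in mixed strategies.
Let the kicker play left with probability p. The goalkeeper is indifferent when 10p + 15(1−p) = 23p + 11(1−p), giving p = 4/17.
Let the goalkeeper play dive left with probability q. The kicker is indifferent when 10q + 23(1−q) = 15q + 11(1−q), giving q = 12/17.
The value is 10·(12/17) + (23)·(5/17) = 235/17.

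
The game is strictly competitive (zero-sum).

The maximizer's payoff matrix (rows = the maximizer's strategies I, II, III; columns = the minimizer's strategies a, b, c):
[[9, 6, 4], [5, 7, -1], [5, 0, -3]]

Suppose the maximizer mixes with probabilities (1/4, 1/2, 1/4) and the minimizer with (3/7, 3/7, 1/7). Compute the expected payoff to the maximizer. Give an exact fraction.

Against (3/7, 3/7, 1/7), each row's expected payoff is I: 7; II: 5; III: 12/7.
Taking the (1/4, 1/2, 1/4)-weighted average: (1/4)·(7) + (1/2)·(5) + (1/4)·(12/7) = 131/28.

131/28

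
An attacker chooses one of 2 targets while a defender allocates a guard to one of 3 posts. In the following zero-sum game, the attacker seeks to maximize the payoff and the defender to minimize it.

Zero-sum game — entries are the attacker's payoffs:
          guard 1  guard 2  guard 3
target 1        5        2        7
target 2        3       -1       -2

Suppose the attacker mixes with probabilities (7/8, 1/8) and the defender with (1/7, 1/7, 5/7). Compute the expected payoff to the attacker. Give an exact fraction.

Against (1/7, 1/7, 5/7), each row's expected payoff is target 1: 6; target 2: -8/7.
Taking the (7/8, 1/8)-weighted average: (7/8)·(6) + (1/8)·(-8/7) = 143/28.

143/28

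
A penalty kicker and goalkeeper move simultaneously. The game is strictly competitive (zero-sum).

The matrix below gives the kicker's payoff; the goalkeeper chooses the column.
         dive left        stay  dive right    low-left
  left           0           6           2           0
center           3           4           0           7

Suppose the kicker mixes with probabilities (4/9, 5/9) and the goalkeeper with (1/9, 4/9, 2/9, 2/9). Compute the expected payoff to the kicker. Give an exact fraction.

277/81

Against (1/9, 4/9, 2/9, 2/9), each row's expected payoff is left: 28/9; center: 11/3.
Taking the (4/9, 5/9)-weighted average: (4/9)·(28/9) + (5/9)·(11/3) = 277/81.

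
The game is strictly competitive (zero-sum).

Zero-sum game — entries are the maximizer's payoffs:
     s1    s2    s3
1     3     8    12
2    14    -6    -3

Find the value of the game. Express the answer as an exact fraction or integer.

Column s3 is strictly dominated by s2 for the minimizer (it gives the maximizer more in every row).
The remaining 2×2 game on (1, 2) × (s1, s2) has no saddle point. Let the maximizer play 1 with probability p; indifference gives 3p + 14(1−p) = 8p − 6(1−p), so p = 4/5.
Similarly the minimizer's optimal q on s1 is 14/25, and the value is 3·(14/25) + (8)·(11/25) = 26/5.

26/5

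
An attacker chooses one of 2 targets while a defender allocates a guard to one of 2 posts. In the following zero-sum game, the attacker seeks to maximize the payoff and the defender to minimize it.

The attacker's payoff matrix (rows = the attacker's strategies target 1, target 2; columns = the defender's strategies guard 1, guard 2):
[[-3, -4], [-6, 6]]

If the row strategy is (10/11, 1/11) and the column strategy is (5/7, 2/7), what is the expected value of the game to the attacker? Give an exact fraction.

-248/77

Against (5/7, 2/7), each row's expected payoff is target 1: -23/7; target 2: -18/7.
Taking the (10/11, 1/11)-weighted average: (10/11)·(-23/7) + (1/11)·(-18/7) = -248/77.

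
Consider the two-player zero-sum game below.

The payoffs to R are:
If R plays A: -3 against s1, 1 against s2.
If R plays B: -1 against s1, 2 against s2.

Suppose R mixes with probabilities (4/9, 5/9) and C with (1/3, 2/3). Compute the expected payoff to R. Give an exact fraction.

11/27

Against (1/3, 2/3), each row's expected payoff is A: -1/3; B: 1.
Taking the (4/9, 5/9)-weighted average: (4/9)·(-1/3) + (5/9)·(1) = 11/27.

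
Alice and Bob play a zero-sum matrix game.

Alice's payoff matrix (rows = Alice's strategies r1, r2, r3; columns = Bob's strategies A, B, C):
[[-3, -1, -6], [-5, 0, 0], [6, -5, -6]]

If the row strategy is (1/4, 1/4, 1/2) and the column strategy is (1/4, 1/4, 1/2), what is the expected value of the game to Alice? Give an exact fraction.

-43/16

Against (1/4, 1/4, 1/2), each row's expected payoff is r1: -4; r2: -5/4; r3: -11/4.
Taking the (1/4, 1/4, 1/2)-weighted average: (1/4)·(-4) + (1/4)·(-5/4) + (1/2)·(-11/4) = -43/16.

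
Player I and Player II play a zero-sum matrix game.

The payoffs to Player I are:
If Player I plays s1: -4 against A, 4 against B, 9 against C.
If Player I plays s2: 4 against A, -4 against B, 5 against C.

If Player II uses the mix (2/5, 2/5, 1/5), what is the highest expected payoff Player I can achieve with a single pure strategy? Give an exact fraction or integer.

s1: (-4)·(2/5) + (4)·(2/5) + (9)·(1/5) = 9/5.
s2: (4)·(2/5) + (-4)·(2/5) + (5)·(1/5) = 1.
The best pure response is s1 with expected payoff 9/5.

9/5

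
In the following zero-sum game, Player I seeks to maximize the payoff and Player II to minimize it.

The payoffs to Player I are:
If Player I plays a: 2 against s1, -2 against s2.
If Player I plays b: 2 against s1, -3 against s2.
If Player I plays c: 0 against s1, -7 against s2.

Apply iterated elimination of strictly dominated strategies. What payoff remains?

Row c is strictly dominated by row a (2>0, -2>-7); eliminate c.
Column s1 is strictly dominated by s2 for Player II (-2<2, -3<2); eliminate s1.
Row b is strictly dominated by row a (-2>-3); eliminate b.
Only (a, s2) remains, with payoff -2.

-2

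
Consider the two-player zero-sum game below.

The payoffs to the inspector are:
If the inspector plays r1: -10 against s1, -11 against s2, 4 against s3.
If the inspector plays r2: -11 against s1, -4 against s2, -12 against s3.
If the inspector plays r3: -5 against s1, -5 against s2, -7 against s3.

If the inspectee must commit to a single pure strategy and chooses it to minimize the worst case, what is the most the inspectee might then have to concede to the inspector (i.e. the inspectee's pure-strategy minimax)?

The worst case (largest entry) in each column is s1: -5, s2: -4, s3: 4.
The best (smallest) of these is -5.

-5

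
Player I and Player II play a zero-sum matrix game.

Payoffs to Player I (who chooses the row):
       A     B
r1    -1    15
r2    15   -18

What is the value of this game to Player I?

Row minima are -1 and -18, so Player I's maximin is -1; column maxima are 15 and 15, so Player II's minimax is 15. These differ, so the equilibrium is in mixed strategies.
Let Player I play r1 with probability p. Player II is indifferent when −p + 15(1−p) = 15p − 18(1−p), giving p = 33/49.
Let Player II play A with probability q. Player I is indifferent when −q + 15(1−q) = 15q − 18(1−q), giving q = 33/49.
The value is -1·(33/49) + (15)·(16/49) = 207/49.

207/49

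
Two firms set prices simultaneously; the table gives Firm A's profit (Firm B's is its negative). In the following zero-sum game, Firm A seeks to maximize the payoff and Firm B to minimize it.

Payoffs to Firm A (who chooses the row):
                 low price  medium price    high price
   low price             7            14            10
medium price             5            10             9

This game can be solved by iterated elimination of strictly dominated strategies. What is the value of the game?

7

Row medium price is strictly dominated by row low price (7>5, 14>10, 10>9); eliminate medium price.
Column medium price is strictly dominated by low price for Firm B (7<14); eliminate medium price.
Column high price is strictly dominated by low price for Firm B (7<10); eliminate high price.
Only (low price, low price) remains, with payoff 7.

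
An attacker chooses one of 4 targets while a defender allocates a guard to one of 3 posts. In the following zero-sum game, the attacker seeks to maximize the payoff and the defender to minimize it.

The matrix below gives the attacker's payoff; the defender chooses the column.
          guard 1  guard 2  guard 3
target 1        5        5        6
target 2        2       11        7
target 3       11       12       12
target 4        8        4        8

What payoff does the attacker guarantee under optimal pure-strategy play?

Row minima: 5, 2, 11, 4 → the attacker's maximin is 11.
Column maxima: 11, 12, 12 → the defender's minimax is 11.
They coincide at (target 3, guard 1), so the value is 11.

11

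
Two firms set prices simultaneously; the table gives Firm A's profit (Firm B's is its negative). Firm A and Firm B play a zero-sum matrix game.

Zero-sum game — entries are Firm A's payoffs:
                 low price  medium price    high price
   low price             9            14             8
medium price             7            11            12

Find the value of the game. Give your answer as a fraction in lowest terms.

26/3

Column medium price is strictly dominated by low price for Firm B (it gives Firm A more in every row).
The remaining 2×2 game on (low price, medium price) × (low price, high price) has no saddle point. Let Firm A play low price with probability p; indifference gives 9p + 7(1−p) = 8p + 12(1−p), so p = 5/6.
Similarly Firm B's optimal q on low price is 2/3, and the value is 9·(2/3) + (8)·(1/3) = 26/3.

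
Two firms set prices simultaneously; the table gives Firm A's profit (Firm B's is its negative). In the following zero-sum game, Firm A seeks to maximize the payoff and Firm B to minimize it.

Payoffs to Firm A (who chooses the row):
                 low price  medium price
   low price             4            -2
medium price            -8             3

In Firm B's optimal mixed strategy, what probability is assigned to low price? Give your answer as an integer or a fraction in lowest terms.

Row minima are -2 and -8, so Firm A's maximin is -2; column maxima are 4 and 3, so Firm B's minimax is 3. These differ, so the equilibrium is in mixed strategies.
Let Firm B play low price with probability q. Firm A is indifferent when 4q − 2(1−q) = −8q + 3(1−q), giving q = 5/17.

5/17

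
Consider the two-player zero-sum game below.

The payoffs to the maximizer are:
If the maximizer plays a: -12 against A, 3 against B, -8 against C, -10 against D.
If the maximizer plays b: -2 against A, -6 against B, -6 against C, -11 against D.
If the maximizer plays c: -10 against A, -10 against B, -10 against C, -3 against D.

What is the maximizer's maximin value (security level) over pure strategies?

-10

The worst-case payoff for each row is a: -12, b: -11, c: -10.
The best of these is -10.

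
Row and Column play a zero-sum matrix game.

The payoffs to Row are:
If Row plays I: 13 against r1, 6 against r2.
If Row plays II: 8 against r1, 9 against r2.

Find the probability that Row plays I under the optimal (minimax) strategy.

1/8

Row minima are 6 and 8, so Row's maximin is 8; column maxima are 13 and 9, so Column's minimax is 9. These differ, so the equilibrium is in mixed strategies.
Let Row play I with probability p. Column is indifferent when 13p + 8(1−p) = 6p + 9(1−p), giving p = 1/8.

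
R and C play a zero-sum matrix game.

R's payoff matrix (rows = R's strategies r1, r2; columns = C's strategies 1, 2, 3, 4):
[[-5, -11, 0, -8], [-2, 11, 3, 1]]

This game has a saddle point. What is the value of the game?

-2

Row minima: -11, -2 → R's maximin is -2.
Column maxima: -2, 11, 3, 1 → C's minimax is -2.
They coincide at (r2, 1), so the value is -2.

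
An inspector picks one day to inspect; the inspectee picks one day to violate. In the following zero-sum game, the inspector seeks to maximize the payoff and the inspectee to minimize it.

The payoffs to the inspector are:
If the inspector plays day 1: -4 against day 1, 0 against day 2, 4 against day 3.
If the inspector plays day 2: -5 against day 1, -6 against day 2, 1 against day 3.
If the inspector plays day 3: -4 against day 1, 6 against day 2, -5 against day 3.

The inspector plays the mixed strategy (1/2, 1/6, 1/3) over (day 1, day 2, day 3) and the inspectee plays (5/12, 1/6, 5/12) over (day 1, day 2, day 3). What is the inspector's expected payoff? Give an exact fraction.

-49/36

Against (5/12, 1/6, 5/12), each row's expected payoff is day 1: 0; day 2: -8/3; day 3: -11/4.
Taking the (1/2, 1/6, 1/3)-weighted average: (1/2)·(0) + (1/6)·(-8/3) + (1/3)·(-11/4) = -49/36.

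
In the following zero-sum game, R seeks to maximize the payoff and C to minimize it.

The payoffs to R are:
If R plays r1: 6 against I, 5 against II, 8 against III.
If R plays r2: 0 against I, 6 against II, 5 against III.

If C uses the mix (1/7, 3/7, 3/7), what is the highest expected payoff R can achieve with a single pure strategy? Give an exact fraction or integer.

r1: (6)·(1/7) + (5)·(3/7) + (8)·(3/7) = 45/7.
r2: (0)·(1/7) + (6)·(3/7) + (5)·(3/7) = 33/7.
The best pure response is r1 with expected payoff 45/7.

45/7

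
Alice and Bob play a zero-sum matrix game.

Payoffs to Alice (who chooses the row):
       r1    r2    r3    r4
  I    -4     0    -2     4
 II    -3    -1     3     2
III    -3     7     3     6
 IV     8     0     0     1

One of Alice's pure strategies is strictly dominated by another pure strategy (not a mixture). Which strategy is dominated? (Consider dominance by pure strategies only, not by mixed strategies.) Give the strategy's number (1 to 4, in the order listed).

1

Compare I with III: -3 > -4, 7 > 0, 3 > -2, 6 > 4.
So III strictly dominates I for Alice; I is strictly dominated.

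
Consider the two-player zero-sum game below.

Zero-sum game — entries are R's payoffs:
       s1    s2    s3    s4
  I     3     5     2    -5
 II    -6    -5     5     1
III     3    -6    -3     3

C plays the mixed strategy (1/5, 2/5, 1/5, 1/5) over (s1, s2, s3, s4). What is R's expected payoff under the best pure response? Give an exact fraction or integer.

2

I: (3)·(1/5) + (5)·(2/5) + (2)·(1/5) + (-5)·(1/5) = 2.
II: (-6)·(1/5) + (-5)·(2/5) + (5)·(1/5) + (1)·(1/5) = -2.
III: (3)·(1/5) + (-6)·(2/5) + (-3)·(1/5) + (3)·(1/5) = -9/5.
The best pure response is I with expected payoff 2.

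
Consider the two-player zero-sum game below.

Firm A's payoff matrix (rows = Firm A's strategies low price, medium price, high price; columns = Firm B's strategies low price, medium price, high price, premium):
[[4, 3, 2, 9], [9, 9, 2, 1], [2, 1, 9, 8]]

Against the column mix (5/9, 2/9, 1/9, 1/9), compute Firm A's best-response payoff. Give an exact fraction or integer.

low price: (4)·(5/9) + (3)·(2/9) + (2)·(1/9) + (9)·(1/9) = 37/9.
medium price: (9)·(5/9) + (9)·(2/9) + (2)·(1/9) + (1)·(1/9) = 22/3.
high price: (2)·(5/9) + (1)·(2/9) + (9)·(1/9) + (8)·(1/9) = 29/9.
The best pure response is medium price with expected payoff 22/3.

22/3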